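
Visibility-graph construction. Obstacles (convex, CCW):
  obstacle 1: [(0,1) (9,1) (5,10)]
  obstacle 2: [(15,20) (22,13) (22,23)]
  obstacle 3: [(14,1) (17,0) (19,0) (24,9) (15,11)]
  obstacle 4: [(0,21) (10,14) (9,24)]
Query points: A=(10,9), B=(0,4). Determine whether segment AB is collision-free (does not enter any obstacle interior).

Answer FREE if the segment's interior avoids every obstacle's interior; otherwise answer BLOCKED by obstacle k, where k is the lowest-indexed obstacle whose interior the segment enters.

Obstacle 1 [(0,1) (9,1) (5,10)]:
  edge (0,1)–(9,1): clear
  edge (9,1)–(5,10): crosses AB
  edge (5,10)–(0,1): crosses AB
  → BLOCKED
Obstacle 2 [(15,20) (22,13) (22,23)]:
  edge (15,20)–(22,13): clear
  edge (22,13)–(22,23): clear
  edge (22,23)–(15,20): clear
  midpoint (5,13/2) outside
  → clear
Obstacle 3 [(14,1) (17,0) (19,0) (24,9) (15,11)]:
  edge (14,1)–(17,0): clear
  edge (17,0)–(19,0): clear
  edge (19,0)–(24,9): clear
  edge (24,9)–(15,11): clear
  edge (15,11)–(14,1): clear
  midpoint (5,13/2) outside
  → clear
Obstacle 4 [(0,21) (10,14) (9,24)]:
  edge (0,21)–(10,14): clear
  edge (10,14)–(9,24): clear
  edge (9,24)–(0,21): clear
  midpoint (5,13/2) outside
  → clear

BLOCKED by obstacle 1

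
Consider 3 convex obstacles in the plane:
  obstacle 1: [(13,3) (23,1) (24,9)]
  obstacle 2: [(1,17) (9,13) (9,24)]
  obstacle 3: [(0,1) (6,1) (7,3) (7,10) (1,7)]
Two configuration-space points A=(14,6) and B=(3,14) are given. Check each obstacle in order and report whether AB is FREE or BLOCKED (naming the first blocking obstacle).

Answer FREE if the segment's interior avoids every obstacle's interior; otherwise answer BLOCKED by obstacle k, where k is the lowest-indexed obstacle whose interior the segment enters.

FREE

Obstacle 1 [(13,3) (23,1) (24,9)]:
  edge (13,3)–(23,1): clear
  edge (23,1)–(24,9): clear
  edge (24,9)–(13,3): clear
  midpoint (17/2,10) outside
  → clear
Obstacle 2 [(1,17) (9,13) (9,24)]:
  edge (1,17)–(9,13): clear
  edge (9,13)–(9,24): clear
  edge (9,24)–(1,17): clear
  midpoint (17/2,10) outside
  → clear
Obstacle 3 [(0,1) (6,1) (7,3) (7,10) (1,7)]:
  edge (0,1)–(6,1): clear
  edge (6,1)–(7,3): clear
  edge (7,3)–(7,10): clear
  edge (7,10)–(1,7): clear
  edge (1,7)–(0,1): clear
  midpoint (17/2,10) outside
  → clear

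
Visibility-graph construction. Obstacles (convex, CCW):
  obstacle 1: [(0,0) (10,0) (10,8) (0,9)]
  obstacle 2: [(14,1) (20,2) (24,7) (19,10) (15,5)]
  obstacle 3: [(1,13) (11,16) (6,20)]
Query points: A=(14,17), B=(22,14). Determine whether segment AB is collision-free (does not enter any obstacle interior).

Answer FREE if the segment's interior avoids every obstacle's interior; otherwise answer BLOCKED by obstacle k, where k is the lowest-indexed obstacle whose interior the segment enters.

Obstacle 1 [(0,0) (10,0) (10,8) (0,9)]:
  edge (0,0)–(10,0): clear
  edge (10,0)–(10,8): clear
  edge (10,8)–(0,9): clear
  edge (0,9)–(0,0): clear
  midpoint (18,31/2) outside
  → clear
Obstacle 2 [(14,1) (20,2) (24,7) (19,10) (15,5)]:
  edge (14,1)–(20,2): clear
  edge (20,2)–(24,7): clear
  edge (24,7)–(19,10): clear
  edge (19,10)–(15,5): clear
  edge (15,5)–(14,1): clear
  midpoint (18,31/2) outside
  → clear
Obstacle 3 [(1,13) (11,16) (6,20)]:
  edge (1,13)–(11,16): clear
  edge (11,16)–(6,20): clear
  edge (6,20)–(1,13): clear
  midpoint (18,31/2) outside
  → clear

FREE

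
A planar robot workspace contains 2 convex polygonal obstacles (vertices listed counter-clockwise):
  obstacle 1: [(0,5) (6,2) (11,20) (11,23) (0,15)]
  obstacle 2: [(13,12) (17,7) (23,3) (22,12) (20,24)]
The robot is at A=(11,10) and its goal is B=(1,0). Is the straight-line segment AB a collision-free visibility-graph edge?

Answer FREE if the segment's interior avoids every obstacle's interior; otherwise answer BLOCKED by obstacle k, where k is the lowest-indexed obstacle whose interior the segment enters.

BLOCKED by obstacle 1

Obstacle 1 [(0,5) (6,2) (11,20) (11,23) (0,15)]:
  edge (0,5)–(6,2): crosses AB
  edge (6,2)–(11,20): crosses AB
  edge (11,20)–(11,23): clear
  edge (11,23)–(0,15): clear
  edge (0,15)–(0,5): clear
  → BLOCKED
Obstacle 2 [(13,12) (17,7) (23,3) (22,12) (20,24)]:
  edge (13,12)–(17,7): clear
  edge (17,7)–(23,3): clear
  edge (23,3)–(22,12): clear
  edge (22,12)–(20,24): clear
  edge (20,24)–(13,12): clear
  midpoint (6,5) outside
  → clear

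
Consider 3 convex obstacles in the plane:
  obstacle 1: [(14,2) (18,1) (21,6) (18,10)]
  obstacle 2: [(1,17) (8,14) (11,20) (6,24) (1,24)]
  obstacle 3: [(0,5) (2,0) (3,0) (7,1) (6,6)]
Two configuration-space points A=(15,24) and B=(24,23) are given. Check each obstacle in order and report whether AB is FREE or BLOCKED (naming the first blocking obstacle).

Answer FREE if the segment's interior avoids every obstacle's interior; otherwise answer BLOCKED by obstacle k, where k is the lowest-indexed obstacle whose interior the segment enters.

Obstacle 1 [(14,2) (18,1) (21,6) (18,10)]:
  edge (14,2)–(18,1): clear
  edge (18,1)–(21,6): clear
  edge (21,6)–(18,10): clear
  edge (18,10)–(14,2): clear
  midpoint (39/2,47/2) outside
  → clear
Obstacle 2 [(1,17) (8,14) (11,20) (6,24) (1,24)]:
  edge (1,17)–(8,14): clear
  edge (8,14)–(11,20): clear
  edge (11,20)–(6,24): clear
  edge (6,24)–(1,24): clear
  edge (1,24)–(1,17): clear
  midpoint (39/2,47/2) outside
  → clear
Obstacle 3 [(0,5) (2,0) (3,0) (7,1) (6,6)]:
  edge (0,5)–(2,0): clear
  edge (2,0)–(3,0): clear
  edge (3,0)–(7,1): clear
  edge (7,1)–(6,6): clear
  edge (6,6)–(0,5): clear
  midpoint (39/2,47/2) outside
  → clear

FREE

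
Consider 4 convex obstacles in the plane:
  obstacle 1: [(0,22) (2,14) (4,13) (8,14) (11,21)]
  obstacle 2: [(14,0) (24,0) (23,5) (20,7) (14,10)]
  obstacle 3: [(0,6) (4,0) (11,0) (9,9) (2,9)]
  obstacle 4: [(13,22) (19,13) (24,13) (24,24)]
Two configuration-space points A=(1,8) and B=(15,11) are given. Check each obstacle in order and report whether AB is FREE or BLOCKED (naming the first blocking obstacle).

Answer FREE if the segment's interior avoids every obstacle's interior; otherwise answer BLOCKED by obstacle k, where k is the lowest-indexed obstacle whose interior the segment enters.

BLOCKED by obstacle 3

Obstacle 1 [(0,22) (2,14) (4,13) (8,14) (11,21)]:
  edge (0,22)–(2,14): clear
  edge (2,14)–(4,13): clear
  edge (4,13)–(8,14): clear
  edge (8,14)–(11,21): clear
  edge (11,21)–(0,22): clear
  midpoint (8,19/2) outside
  → clear
Obstacle 2 [(14,0) (24,0) (23,5) (20,7) (14,10)]:
  edge (14,0)–(24,0): clear
  edge (24,0)–(23,5): clear
  edge (23,5)–(20,7): clear
  edge (20,7)–(14,10): clear
  edge (14,10)–(14,0): clear
  midpoint (8,19/2) outside
  → clear
Obstacle 3 [(0,6) (4,0) (11,0) (9,9) (2,9)]:
  edge (0,6)–(4,0): clear
  edge (4,0)–(11,0): clear
  edge (11,0)–(9,9): clear
  edge (9,9)–(2,9): crosses AB
  edge (2,9)–(0,6): crosses AB
  → BLOCKED
Obstacle 4 [(13,22) (19,13) (24,13) (24,24)]:
  edge (13,22)–(19,13): clear
  edge (19,13)–(24,13): clear
  edge (24,13)–(24,24): clear
  edge (24,24)–(13,22): clear
  midpoint (8,19/2) outside
  → clear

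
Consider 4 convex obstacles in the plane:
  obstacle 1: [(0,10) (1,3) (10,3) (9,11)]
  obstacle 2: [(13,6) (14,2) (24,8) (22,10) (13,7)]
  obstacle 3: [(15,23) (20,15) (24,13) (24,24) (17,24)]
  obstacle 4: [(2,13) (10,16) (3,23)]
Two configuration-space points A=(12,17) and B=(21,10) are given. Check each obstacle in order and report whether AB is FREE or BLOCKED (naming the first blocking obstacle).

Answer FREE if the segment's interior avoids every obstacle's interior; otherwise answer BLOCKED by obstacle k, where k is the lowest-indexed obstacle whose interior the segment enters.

Obstacle 1 [(0,10) (1,3) (10,3) (9,11)]:
  edge (0,10)–(1,3): clear
  edge (1,3)–(10,3): clear
  edge (10,3)–(9,11): clear
  edge (9,11)–(0,10): clear
  midpoint (33/2,27/2) outside
  → clear
Obstacle 2 [(13,6) (14,2) (24,8) (22,10) (13,7)]:
  edge (13,6)–(14,2): clear
  edge (14,2)–(24,8): clear
  edge (24,8)–(22,10): clear
  edge (22,10)–(13,7): clear
  edge (13,7)–(13,6): clear
  midpoint (33/2,27/2) outside
  → clear
Obstacle 3 [(15,23) (20,15) (24,13) (24,24) (17,24)]:
  edge (15,23)–(20,15): clear
  edge (20,15)–(24,13): clear
  edge (24,13)–(24,24): clear
  edge (24,24)–(17,24): clear
  edge (17,24)–(15,23): clear
  midpoint (33/2,27/2) outside
  → clear
Obstacle 4 [(2,13) (10,16) (3,23)]:
  edge (2,13)–(10,16): clear
  edge (10,16)–(3,23): clear
  edge (3,23)–(2,13): clear
  midpoint (33/2,27/2) outside
  → clear

FREE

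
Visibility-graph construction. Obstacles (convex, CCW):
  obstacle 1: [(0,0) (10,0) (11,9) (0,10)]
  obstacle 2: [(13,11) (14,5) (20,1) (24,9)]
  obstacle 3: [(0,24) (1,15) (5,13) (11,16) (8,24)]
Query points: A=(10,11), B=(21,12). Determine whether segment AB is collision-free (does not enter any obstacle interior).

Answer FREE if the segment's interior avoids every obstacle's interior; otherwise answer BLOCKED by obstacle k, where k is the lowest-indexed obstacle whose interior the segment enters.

FREE

Obstacle 1 [(0,0) (10,0) (11,9) (0,10)]:
  edge (0,0)–(10,0): clear
  edge (10,0)–(11,9): clear
  edge (11,9)–(0,10): clear
  edge (0,10)–(0,0): clear
  midpoint (31/2,23/2) outside
  → clear
Obstacle 2 [(13,11) (14,5) (20,1) (24,9)]:
  edge (13,11)–(14,5): clear
  edge (14,5)–(20,1): clear
  edge (20,1)–(24,9): clear
  edge (24,9)–(13,11): clear
  midpoint (31/2,23/2) outside
  → clear
Obstacle 3 [(0,24) (1,15) (5,13) (11,16) (8,24)]:
  edge (0,24)–(1,15): clear
  edge (1,15)–(5,13): clear
  edge (5,13)–(11,16): clear
  edge (11,16)–(8,24): clear
  edge (8,24)–(0,24): clear
  midpoint (31/2,23/2) outside
  → clear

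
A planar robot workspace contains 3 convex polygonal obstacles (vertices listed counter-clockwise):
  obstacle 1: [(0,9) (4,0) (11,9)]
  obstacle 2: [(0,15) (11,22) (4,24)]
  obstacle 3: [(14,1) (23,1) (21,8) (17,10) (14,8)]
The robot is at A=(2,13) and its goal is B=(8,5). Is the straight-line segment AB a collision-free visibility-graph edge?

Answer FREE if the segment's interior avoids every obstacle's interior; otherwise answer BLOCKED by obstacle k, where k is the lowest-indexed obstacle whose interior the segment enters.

BLOCKED by obstacle 1

Obstacle 1 [(0,9) (4,0) (11,9)]:
  edge (0,9)–(4,0): clear
  edge (4,0)–(11,9): crosses AB
  edge (11,9)–(0,9): crosses AB
  → BLOCKED
Obstacle 2 [(0,15) (11,22) (4,24)]:
  edge (0,15)–(11,22): clear
  edge (11,22)–(4,24): clear
  edge (4,24)–(0,15): clear
  midpoint (5,9) outside
  → clear
Obstacle 3 [(14,1) (23,1) (21,8) (17,10) (14,8)]:
  edge (14,1)–(23,1): clear
  edge (23,1)–(21,8): clear
  edge (21,8)–(17,10): clear
  edge (17,10)–(14,8): clear
  edge (14,8)–(14,1): clear
  midpoint (5,9) outside
  → clear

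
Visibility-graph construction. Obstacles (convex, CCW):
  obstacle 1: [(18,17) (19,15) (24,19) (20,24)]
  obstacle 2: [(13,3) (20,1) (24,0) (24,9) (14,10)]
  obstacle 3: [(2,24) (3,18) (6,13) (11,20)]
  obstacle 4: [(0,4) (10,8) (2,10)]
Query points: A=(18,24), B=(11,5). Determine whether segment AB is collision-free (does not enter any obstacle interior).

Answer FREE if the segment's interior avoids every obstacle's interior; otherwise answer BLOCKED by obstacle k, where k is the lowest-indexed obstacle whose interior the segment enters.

Obstacle 1 [(18,17) (19,15) (24,19) (20,24)]:
  edge (18,17)–(19,15): clear
  edge (19,15)–(24,19): clear
  edge (24,19)–(20,24): clear
  edge (20,24)–(18,17): clear
  midpoint (29/2,29/2) outside
  → clear
Obstacle 2 [(13,3) (20,1) (24,0) (24,9) (14,10)]:
  edge (13,3)–(20,1): clear
  edge (20,1)–(24,0): clear
  edge (24,0)–(24,9): clear
  edge (24,9)–(14,10): clear
  edge (14,10)–(13,3): clear
  midpoint (29/2,29/2) outside
  → clear
Obstacle 3 [(2,24) (3,18) (6,13) (11,20)]:
  edge (2,24)–(3,18): clear
  edge (3,18)–(6,13): clear
  edge (6,13)–(11,20): clear
  edge (11,20)–(2,24): clear
  midpoint (29/2,29/2) outside
  → clear
Obstacle 4 [(0,4) (10,8) (2,10)]:
  edge (0,4)–(10,8): clear
  edge (10,8)–(2,10): clear
  edge (2,10)–(0,4): clear
  midpoint (29/2,29/2) outside
  → clear

FREE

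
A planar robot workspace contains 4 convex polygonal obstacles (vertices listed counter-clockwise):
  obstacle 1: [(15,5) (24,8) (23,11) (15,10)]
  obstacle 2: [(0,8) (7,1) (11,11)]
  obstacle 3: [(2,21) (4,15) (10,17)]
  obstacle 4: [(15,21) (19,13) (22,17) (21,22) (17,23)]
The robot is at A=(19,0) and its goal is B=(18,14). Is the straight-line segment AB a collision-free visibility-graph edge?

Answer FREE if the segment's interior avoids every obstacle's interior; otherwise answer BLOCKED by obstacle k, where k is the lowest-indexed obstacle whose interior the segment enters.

BLOCKED by obstacle 1

Obstacle 1 [(15,5) (24,8) (23,11) (15,10)]:
  edge (15,5)–(24,8): crosses AB
  edge (24,8)–(23,11): clear
  edge (23,11)–(15,10): crosses AB
  edge (15,10)–(15,5): clear
  → BLOCKED
Obstacle 2 [(0,8) (7,1) (11,11)]:
  edge (0,8)–(7,1): clear
  edge (7,1)–(11,11): clear
  edge (11,11)–(0,8): clear
  midpoint (37/2,7) outside
  → clear
Obstacle 3 [(2,21) (4,15) (10,17)]:
  edge (2,21)–(4,15): clear
  edge (4,15)–(10,17): clear
  edge (10,17)–(2,21): clear
  midpoint (37/2,7) outside
  → clear
Obstacle 4 [(15,21) (19,13) (22,17) (21,22) (17,23)]:
  edge (15,21)–(19,13): clear
  edge (19,13)–(22,17): clear
  edge (22,17)–(21,22): clear
  edge (21,22)–(17,23): clear
  edge (17,23)–(15,21): clear
  midpoint (37/2,7) outside
  → clear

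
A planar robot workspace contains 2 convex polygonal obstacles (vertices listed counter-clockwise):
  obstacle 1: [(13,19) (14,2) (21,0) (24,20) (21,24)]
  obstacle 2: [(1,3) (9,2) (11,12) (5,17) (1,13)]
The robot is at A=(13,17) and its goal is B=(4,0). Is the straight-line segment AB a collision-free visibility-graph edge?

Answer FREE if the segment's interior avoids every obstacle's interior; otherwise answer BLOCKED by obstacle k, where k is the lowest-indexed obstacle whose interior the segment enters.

Obstacle 1 [(13,19) (14,2) (21,0) (24,20) (21,24)]:
  edge (13,19)–(14,2): clear
  edge (14,2)–(21,0): clear
  edge (21,0)–(24,20): clear
  edge (24,20)–(21,24): clear
  edge (21,24)–(13,19): clear
  midpoint (17/2,17/2) outside
  → clear
Obstacle 2 [(1,3) (9,2) (11,12) (5,17) (1,13)]:
  edge (1,3)–(9,2): crosses AB
  edge (9,2)–(11,12): clear
  edge (11,12)–(5,17): crosses AB
  edge (5,17)–(1,13): clear
  edge (1,13)–(1,3): clear
  → BLOCKED

BLOCKED by obstacle 2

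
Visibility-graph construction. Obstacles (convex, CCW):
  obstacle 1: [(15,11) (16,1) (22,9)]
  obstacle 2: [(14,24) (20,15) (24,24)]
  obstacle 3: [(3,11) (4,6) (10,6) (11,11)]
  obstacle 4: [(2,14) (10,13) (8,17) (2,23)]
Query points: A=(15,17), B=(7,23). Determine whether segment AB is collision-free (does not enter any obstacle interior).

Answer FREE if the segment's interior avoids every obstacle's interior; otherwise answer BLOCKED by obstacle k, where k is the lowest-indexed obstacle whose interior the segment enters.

FREE

Obstacle 1 [(15,11) (16,1) (22,9)]:
  edge (15,11)–(16,1): clear
  edge (16,1)–(22,9): clear
  edge (22,9)–(15,11): clear
  midpoint (11,20) outside
  → clear
Obstacle 2 [(14,24) (20,15) (24,24)]:
  edge (14,24)–(20,15): clear
  edge (20,15)–(24,24): clear
  edge (24,24)–(14,24): clear
  midpoint (11,20) outside
  → clear
Obstacle 3 [(3,11) (4,6) (10,6) (11,11)]:
  edge (3,11)–(4,6): clear
  edge (4,6)–(10,6): clear
  edge (10,6)–(11,11): clear
  edge (11,11)–(3,11): clear
  midpoint (11,20) outside
  → clear
Obstacle 4 [(2,14) (10,13) (8,17) (2,23)]:
  edge (2,14)–(10,13): clear
  edge (10,13)–(8,17): clear
  edge (8,17)–(2,23): clear
  edge (2,23)–(2,14): clear
  midpoint (11,20) outside
  → clear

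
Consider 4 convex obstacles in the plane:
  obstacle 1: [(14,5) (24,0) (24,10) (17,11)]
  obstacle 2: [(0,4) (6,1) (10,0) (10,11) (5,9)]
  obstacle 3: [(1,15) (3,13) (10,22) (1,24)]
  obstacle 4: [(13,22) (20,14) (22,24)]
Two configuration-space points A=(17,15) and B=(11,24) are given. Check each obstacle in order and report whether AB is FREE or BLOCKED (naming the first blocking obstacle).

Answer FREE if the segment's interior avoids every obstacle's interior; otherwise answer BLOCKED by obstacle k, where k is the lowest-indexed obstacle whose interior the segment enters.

FREE

Obstacle 1 [(14,5) (24,0) (24,10) (17,11)]:
  edge (14,5)–(24,0): clear
  edge (24,0)–(24,10): clear
  edge (24,10)–(17,11): clear
  edge (17,11)–(14,5): clear
  midpoint (14,39/2) outside
  → clear
Obstacle 2 [(0,4) (6,1) (10,0) (10,11) (5,9)]:
  edge (0,4)–(6,1): clear
  edge (6,1)–(10,0): clear
  edge (10,0)–(10,11): clear
  edge (10,11)–(5,9): clear
  edge (5,9)–(0,4): clear
  midpoint (14,39/2) outside
  → clear
Obstacle 3 [(1,15) (3,13) (10,22) (1,24)]:
  edge (1,15)–(3,13): clear
  edge (3,13)–(10,22): clear
  edge (10,22)–(1,24): clear
  edge (1,24)–(1,15): clear
  midpoint (14,39/2) outside
  → clear
Obstacle 4 [(13,22) (20,14) (22,24)]:
  edge (13,22)–(20,14): clear
  edge (20,14)–(22,24): clear
  edge (22,24)–(13,22): clear
  midpoint (14,39/2) outside
  → clear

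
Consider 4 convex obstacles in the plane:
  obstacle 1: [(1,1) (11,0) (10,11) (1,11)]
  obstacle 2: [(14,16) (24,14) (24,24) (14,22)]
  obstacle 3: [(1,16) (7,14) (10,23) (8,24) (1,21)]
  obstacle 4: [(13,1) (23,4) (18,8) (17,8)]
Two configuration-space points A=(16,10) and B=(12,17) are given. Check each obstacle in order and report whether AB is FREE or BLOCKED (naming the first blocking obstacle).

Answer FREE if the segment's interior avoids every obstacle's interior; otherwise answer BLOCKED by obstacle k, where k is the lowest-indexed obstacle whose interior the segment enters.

FREE

Obstacle 1 [(1,1) (11,0) (10,11) (1,11)]:
  edge (1,1)–(11,0): clear
  edge (11,0)–(10,11): clear
  edge (10,11)–(1,11): clear
  edge (1,11)–(1,1): clear
  midpoint (14,27/2) outside
  → clear
Obstacle 2 [(14,16) (24,14) (24,24) (14,22)]:
  edge (14,16)–(24,14): clear
  edge (24,14)–(24,24): clear
  edge (24,24)–(14,22): clear
  edge (14,22)–(14,16): clear
  midpoint (14,27/2) outside
  → clear
Obstacle 3 [(1,16) (7,14) (10,23) (8,24) (1,21)]:
  edge (1,16)–(7,14): clear
  edge (7,14)–(10,23): clear
  edge (10,23)–(8,24): clear
  edge (8,24)–(1,21): clear
  edge (1,21)–(1,16): clear
  midpoint (14,27/2) outside
  → clear
Obstacle 4 [(13,1) (23,4) (18,8) (17,8)]:
  edge (13,1)–(23,4): clear
  edge (23,4)–(18,8): clear
  edge (18,8)–(17,8): clear
  edge (17,8)–(13,1): clear
  midpoint (14,27/2) outside
  → clear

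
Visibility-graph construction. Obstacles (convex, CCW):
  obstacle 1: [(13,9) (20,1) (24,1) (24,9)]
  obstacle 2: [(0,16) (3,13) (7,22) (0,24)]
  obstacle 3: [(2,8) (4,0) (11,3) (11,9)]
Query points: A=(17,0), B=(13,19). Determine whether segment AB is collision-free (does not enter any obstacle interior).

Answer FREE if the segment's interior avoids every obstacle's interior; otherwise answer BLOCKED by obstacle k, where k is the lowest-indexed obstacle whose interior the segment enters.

Obstacle 1 [(13,9) (20,1) (24,1) (24,9)]:
  edge (13,9)–(20,1): crosses AB
  edge (20,1)–(24,1): clear
  edge (24,1)–(24,9): clear
  edge (24,9)–(13,9): crosses AB
  → BLOCKED
Obstacle 2 [(0,16) (3,13) (7,22) (0,24)]:
  edge (0,16)–(3,13): clear
  edge (3,13)–(7,22): clear
  edge (7,22)–(0,24): clear
  edge (0,24)–(0,16): clear
  midpoint (15,19/2) outside
  → clear
Obstacle 3 [(2,8) (4,0) (11,3) (11,9)]:
  edge (2,8)–(4,0): clear
  edge (4,0)–(11,3): clear
  edge (11,3)–(11,9): clear
  edge (11,9)–(2,8): clear
  midpoint (15,19/2) outside
  → clear

BLOCKED by obstacle 1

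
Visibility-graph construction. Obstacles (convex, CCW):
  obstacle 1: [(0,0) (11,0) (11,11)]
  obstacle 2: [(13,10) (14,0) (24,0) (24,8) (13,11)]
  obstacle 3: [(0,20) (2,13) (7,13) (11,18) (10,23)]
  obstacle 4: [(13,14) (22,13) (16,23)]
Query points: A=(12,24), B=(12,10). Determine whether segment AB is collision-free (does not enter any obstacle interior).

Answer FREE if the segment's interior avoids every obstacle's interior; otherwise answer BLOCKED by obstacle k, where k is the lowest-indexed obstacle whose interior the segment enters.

FREE

Obstacle 1 [(0,0) (11,0) (11,11)]:
  edge (0,0)–(11,0): clear
  edge (11,0)–(11,11): clear
  edge (11,11)–(0,0): clear
  midpoint (12,17) outside
  → clear
Obstacle 2 [(13,10) (14,0) (24,0) (24,8) (13,11)]:
  edge (13,10)–(14,0): clear
  edge (14,0)–(24,0): clear
  edge (24,0)–(24,8): clear
  edge (24,8)–(13,11): clear
  edge (13,11)–(13,10): clear
  midpoint (12,17) outside
  → clear
Obstacle 3 [(0,20) (2,13) (7,13) (11,18) (10,23)]:
  edge (0,20)–(2,13): clear
  edge (2,13)–(7,13): clear
  edge (7,13)–(11,18): clear
  edge (11,18)–(10,23): clear
  edge (10,23)–(0,20): clear
  midpoint (12,17) outside
  → clear
Obstacle 4 [(13,14) (22,13) (16,23)]:
  edge (13,14)–(22,13): clear
  edge (22,13)–(16,23): clear
  edge (16,23)–(13,14): clear
  midpoint (12,17) outside
  → clear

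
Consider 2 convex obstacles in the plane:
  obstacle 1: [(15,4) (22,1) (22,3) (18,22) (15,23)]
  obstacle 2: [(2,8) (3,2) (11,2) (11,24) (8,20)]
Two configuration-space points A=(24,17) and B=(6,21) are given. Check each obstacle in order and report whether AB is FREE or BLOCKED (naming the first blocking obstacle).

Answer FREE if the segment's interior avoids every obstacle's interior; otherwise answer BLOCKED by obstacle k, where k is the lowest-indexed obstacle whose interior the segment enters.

Obstacle 1 [(15,4) (22,1) (22,3) (18,22) (15,23)]:
  edge (15,4)–(22,1): clear
  edge (22,1)–(22,3): clear
  edge (22,3)–(18,22): crosses AB
  edge (18,22)–(15,23): clear
  edge (15,23)–(15,4): crosses AB
  → BLOCKED
Obstacle 2 [(2,8) (3,2) (11,2) (11,24) (8,20)]:
  edge (2,8)–(3,2): clear
  edge (3,2)–(11,2): clear
  edge (11,2)–(11,24): crosses AB
  edge (11,24)–(8,20): crosses AB
  edge (8,20)–(2,8): clear
  → BLOCKED

BLOCKED by obstacle 1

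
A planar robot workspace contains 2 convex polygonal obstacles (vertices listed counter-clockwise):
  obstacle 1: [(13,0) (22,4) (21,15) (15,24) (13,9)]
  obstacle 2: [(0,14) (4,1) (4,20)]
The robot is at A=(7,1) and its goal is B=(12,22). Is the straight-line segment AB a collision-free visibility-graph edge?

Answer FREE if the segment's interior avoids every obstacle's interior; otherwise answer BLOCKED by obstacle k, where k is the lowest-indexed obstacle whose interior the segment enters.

FREE

Obstacle 1 [(13,0) (22,4) (21,15) (15,24) (13,9)]:
  edge (13,0)–(22,4): clear
  edge (22,4)–(21,15): clear
  edge (21,15)–(15,24): clear
  edge (15,24)–(13,9): clear
  edge (13,9)–(13,0): clear
  midpoint (19/2,23/2) outside
  → clear
Obstacle 2 [(0,14) (4,1) (4,20)]:
  edge (0,14)–(4,1): clear
  edge (4,1)–(4,20): clear
  edge (4,20)–(0,14): clear
  midpoint (19/2,23/2) outside
  → clear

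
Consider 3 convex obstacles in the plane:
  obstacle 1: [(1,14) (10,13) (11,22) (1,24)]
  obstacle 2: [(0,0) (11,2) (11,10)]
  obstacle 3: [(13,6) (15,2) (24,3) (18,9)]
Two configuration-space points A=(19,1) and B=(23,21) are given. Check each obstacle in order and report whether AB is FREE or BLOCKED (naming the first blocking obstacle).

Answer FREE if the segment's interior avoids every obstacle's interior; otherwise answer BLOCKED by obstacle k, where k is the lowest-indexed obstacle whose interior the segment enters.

BLOCKED by obstacle 3

Obstacle 1 [(1,14) (10,13) (11,22) (1,24)]:
  edge (1,14)–(10,13): clear
  edge (10,13)–(11,22): clear
  edge (11,22)–(1,24): clear
  edge (1,24)–(1,14): clear
  midpoint (21,11) outside
  → clear
Obstacle 2 [(0,0) (11,2) (11,10)]:
  edge (0,0)–(11,2): clear
  edge (11,2)–(11,10): clear
  edge (11,10)–(0,0): clear
  midpoint (21,11) outside
  → clear
Obstacle 3 [(13,6) (15,2) (24,3) (18,9)]:
  edge (13,6)–(15,2): clear
  edge (15,2)–(24,3): crosses AB
  edge (24,3)–(18,9): crosses AB
  edge (18,9)–(13,6): clear
  → BLOCKED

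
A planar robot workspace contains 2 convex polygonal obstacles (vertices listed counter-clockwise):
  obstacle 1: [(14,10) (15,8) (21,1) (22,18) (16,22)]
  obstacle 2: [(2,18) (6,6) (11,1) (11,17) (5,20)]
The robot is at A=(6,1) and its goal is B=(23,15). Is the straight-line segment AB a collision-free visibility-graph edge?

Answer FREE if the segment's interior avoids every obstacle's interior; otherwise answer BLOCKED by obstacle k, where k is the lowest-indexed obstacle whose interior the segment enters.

Obstacle 1 [(14,10) (15,8) (21,1) (22,18) (16,22)]:
  edge (14,10)–(15,8): crosses AB
  edge (15,8)–(21,1): clear
  edge (21,1)–(22,18): crosses AB
  edge (22,18)–(16,22): clear
  edge (16,22)–(14,10): clear
  → BLOCKED
Obstacle 2 [(2,18) (6,6) (11,1) (11,17) (5,20)]:
  edge (2,18)–(6,6): clear
  edge (6,6)–(11,1): crosses AB
  edge (11,1)–(11,17): crosses AB
  edge (11,17)–(5,20): clear
  edge (5,20)–(2,18): clear
  → BLOCKED

BLOCKED by obstacle 1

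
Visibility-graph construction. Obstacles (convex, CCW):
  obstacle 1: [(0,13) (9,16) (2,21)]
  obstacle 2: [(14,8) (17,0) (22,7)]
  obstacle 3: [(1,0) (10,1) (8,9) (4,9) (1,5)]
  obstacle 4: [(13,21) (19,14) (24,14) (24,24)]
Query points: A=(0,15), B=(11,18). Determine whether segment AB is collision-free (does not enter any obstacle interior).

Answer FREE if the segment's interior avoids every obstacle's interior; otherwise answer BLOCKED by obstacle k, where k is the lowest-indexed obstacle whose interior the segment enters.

Obstacle 1 [(0,13) (9,16) (2,21)]:
  edge (0,13)–(9,16): clear
  edge (9,16)–(2,21): crosses AB
  edge (2,21)–(0,13): crosses AB
  → BLOCKED
Obstacle 2 [(14,8) (17,0) (22,7)]:
  edge (14,8)–(17,0): clear
  edge (17,0)–(22,7): clear
  edge (22,7)–(14,8): clear
  midpoint (11/2,33/2) outside
  → clear
Obstacle 3 [(1,0) (10,1) (8,9) (4,9) (1,5)]:
  edge (1,0)–(10,1): clear
  edge (10,1)–(8,9): clear
  edge (8,9)–(4,9): clear
  edge (4,9)–(1,5): clear
  edge (1,5)–(1,0): clear
  midpoint (11/2,33/2) outside
  → clear
Obstacle 4 [(13,21) (19,14) (24,14) (24,24)]:
  edge (13,21)–(19,14): clear
  edge (19,14)–(24,14): clear
  edge (24,14)–(24,24): clear
  edge (24,24)–(13,21): clear
  midpoint (11/2,33/2) outside
  → clear

BLOCKED by obstacle 1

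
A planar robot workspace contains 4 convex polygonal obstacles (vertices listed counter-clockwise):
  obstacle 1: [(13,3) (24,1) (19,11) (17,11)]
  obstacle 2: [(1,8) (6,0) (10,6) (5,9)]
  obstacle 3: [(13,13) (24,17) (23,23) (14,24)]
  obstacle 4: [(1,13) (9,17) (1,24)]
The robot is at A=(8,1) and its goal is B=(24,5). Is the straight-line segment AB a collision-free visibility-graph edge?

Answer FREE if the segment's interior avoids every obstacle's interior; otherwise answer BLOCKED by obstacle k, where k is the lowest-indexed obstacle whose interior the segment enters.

BLOCKED by obstacle 1

Obstacle 1 [(13,3) (24,1) (19,11) (17,11)]:
  edge (13,3)–(24,1): crosses AB
  edge (24,1)–(19,11): crosses AB
  edge (19,11)–(17,11): clear
  edge (17,11)–(13,3): clear
  → BLOCKED
Obstacle 2 [(1,8) (6,0) (10,6) (5,9)]:
  edge (1,8)–(6,0): clear
  edge (6,0)–(10,6): clear
  edge (10,6)–(5,9): clear
  edge (5,9)–(1,8): clear
  midpoint (16,3) outside
  → clear
Obstacle 3 [(13,13) (24,17) (23,23) (14,24)]:
  edge (13,13)–(24,17): clear
  edge (24,17)–(23,23): clear
  edge (23,23)–(14,24): clear
  edge (14,24)–(13,13): clear
  midpoint (16,3) outside
  → clear
Obstacle 4 [(1,13) (9,17) (1,24)]:
  edge (1,13)–(9,17): clear
  edge (9,17)–(1,24): clear
  edge (1,24)–(1,13): clear
  midpoint (16,3) outside
  → clear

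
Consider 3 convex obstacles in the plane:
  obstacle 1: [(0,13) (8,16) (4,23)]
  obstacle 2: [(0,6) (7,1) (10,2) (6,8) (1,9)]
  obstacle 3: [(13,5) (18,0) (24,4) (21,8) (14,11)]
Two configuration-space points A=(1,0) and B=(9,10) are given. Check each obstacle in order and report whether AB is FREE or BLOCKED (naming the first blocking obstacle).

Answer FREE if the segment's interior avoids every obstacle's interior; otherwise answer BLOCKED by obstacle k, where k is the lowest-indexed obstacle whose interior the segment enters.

Obstacle 1 [(0,13) (8,16) (4,23)]:
  edge (0,13)–(8,16): clear
  edge (8,16)–(4,23): clear
  edge (4,23)–(0,13): clear
  midpoint (5,5) outside
  → clear
Obstacle 2 [(0,6) (7,1) (10,2) (6,8) (1,9)]:
  edge (0,6)–(7,1): crosses AB
  edge (7,1)–(10,2): clear
  edge (10,2)–(6,8): crosses AB
  edge (6,8)–(1,9): clear
  edge (1,9)–(0,6): clear
  → BLOCKED
Obstacle 3 [(13,5) (18,0) (24,4) (21,8) (14,11)]:
  edge (13,5)–(18,0): clear
  edge (18,0)–(24,4): clear
  edge (24,4)–(21,8): clear
  edge (21,8)–(14,11): clear
  edge (14,11)–(13,5): clear
  midpoint (5,5) outside
  → clear

BLOCKED by obstacle 2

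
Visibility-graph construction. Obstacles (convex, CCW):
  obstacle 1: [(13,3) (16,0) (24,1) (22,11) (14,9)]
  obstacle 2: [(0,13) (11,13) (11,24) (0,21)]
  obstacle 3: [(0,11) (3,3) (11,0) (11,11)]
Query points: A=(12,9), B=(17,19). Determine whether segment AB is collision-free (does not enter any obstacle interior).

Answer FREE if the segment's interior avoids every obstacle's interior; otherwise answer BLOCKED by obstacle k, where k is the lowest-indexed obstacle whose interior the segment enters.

FREE

Obstacle 1 [(13,3) (16,0) (24,1) (22,11) (14,9)]:
  edge (13,3)–(16,0): clear
  edge (16,0)–(24,1): clear
  edge (24,1)–(22,11): clear
  edge (22,11)–(14,9): clear
  edge (14,9)–(13,3): clear
  midpoint (29/2,14) outside
  → clear
Obstacle 2 [(0,13) (11,13) (11,24) (0,21)]:
  edge (0,13)–(11,13): clear
  edge (11,13)–(11,24): clear
  edge (11,24)–(0,21): clear
  edge (0,21)–(0,13): clear
  midpoint (29/2,14) outside
  → clear
Obstacle 3 [(0,11) (3,3) (11,0) (11,11)]:
  edge (0,11)–(3,3): clear
  edge (3,3)–(11,0): clear
  edge (11,0)–(11,11): clear
  edge (11,11)–(0,11): clear
  midpoint (29/2,14) outside
  → clear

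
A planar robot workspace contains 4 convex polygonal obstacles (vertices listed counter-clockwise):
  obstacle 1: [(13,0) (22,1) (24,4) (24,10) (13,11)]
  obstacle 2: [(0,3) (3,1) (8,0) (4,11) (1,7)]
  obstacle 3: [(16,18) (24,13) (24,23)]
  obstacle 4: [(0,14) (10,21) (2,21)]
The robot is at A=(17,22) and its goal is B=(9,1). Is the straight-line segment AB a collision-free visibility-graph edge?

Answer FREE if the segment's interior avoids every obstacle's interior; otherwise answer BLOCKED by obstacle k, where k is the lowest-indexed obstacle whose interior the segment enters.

FREE

Obstacle 1 [(13,0) (22,1) (24,4) (24,10) (13,11)]:
  edge (13,0)–(22,1): clear
  edge (22,1)–(24,4): clear
  edge (24,4)–(24,10): clear
  edge (24,10)–(13,11): clear
  edge (13,11)–(13,0): clear
  midpoint (13,23/2) outside
  → clear
Obstacle 2 [(0,3) (3,1) (8,0) (4,11) (1,7)]:
  edge (0,3)–(3,1): clear
  edge (3,1)–(8,0): clear
  edge (8,0)–(4,11): clear
  edge (4,11)–(1,7): clear
  edge (1,7)–(0,3): clear
  midpoint (13,23/2) outside
  → clear
Obstacle 3 [(16,18) (24,13) (24,23)]:
  edge (16,18)–(24,13): clear
  edge (24,13)–(24,23): clear
  edge (24,23)–(16,18): clear
  midpoint (13,23/2) outside
  → clear
Obstacle 4 [(0,14) (10,21) (2,21)]:
  edge (0,14)–(10,21): clear
  edge (10,21)–(2,21): clear
  edge (2,21)–(0,14): clear
  midpoint (13,23/2) outside
  → clear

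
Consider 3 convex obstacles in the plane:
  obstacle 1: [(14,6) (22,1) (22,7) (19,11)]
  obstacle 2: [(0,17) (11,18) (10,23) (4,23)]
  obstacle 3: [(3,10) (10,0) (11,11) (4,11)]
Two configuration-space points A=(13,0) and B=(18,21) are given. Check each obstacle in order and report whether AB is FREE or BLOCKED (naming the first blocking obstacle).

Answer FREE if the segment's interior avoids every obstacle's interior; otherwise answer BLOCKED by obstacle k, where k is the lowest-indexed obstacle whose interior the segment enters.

Obstacle 1 [(14,6) (22,1) (22,7) (19,11)]:
  edge (14,6)–(22,1): crosses AB
  edge (22,1)–(22,7): clear
  edge (22,7)–(19,11): clear
  edge (19,11)–(14,6): crosses AB
  → BLOCKED
Obstacle 2 [(0,17) (11,18) (10,23) (4,23)]:
  edge (0,17)–(11,18): clear
  edge (11,18)–(10,23): clear
  edge (10,23)–(4,23): clear
  edge (4,23)–(0,17): clear
  midpoint (31/2,21/2) outside
  → clear
Obstacle 3 [(3,10) (10,0) (11,11) (4,11)]:
  edge (3,10)–(10,0): clear
  edge (10,0)–(11,11): clear
  edge (11,11)–(4,11): clear
  edge (4,11)–(3,10): clear
  midpoint (31/2,21/2) outside
  → clear

BLOCKED by obstacle 1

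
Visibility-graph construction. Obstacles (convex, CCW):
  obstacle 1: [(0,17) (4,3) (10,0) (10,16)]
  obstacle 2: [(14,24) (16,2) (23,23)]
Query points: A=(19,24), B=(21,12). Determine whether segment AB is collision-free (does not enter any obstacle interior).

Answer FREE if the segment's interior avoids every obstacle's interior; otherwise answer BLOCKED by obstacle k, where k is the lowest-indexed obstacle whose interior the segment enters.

Obstacle 1 [(0,17) (4,3) (10,0) (10,16)]:
  edge (0,17)–(4,3): clear
  edge (4,3)–(10,0): clear
  edge (10,0)–(10,16): clear
  edge (10,16)–(0,17): clear
  midpoint (20,18) outside
  → clear
Obstacle 2 [(14,24) (16,2) (23,23)]:
  edge (14,24)–(16,2): clear
  edge (16,2)–(23,23): crosses AB
  edge (23,23)–(14,24): crosses AB
  → BLOCKED

BLOCKED by obstacle 2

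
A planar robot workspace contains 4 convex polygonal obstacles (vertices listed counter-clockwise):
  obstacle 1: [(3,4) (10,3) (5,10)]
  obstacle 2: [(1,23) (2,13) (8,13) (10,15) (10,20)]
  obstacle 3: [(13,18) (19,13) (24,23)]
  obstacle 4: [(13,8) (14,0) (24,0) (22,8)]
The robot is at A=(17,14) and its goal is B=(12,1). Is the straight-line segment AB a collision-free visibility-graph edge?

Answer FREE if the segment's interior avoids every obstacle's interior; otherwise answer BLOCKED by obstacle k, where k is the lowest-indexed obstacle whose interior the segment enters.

BLOCKED by obstacle 4

Obstacle 1 [(3,4) (10,3) (5,10)]:
  edge (3,4)–(10,3): clear
  edge (10,3)–(5,10): clear
  edge (5,10)–(3,4): clear
  midpoint (29/2,15/2) outside
  → clear
Obstacle 2 [(1,23) (2,13) (8,13) (10,15) (10,20)]:
  edge (1,23)–(2,13): clear
  edge (2,13)–(8,13): clear
  edge (8,13)–(10,15): clear
  edge (10,15)–(10,20): clear
  edge (10,20)–(1,23): clear
  midpoint (29/2,15/2) outside
  → clear
Obstacle 3 [(13,18) (19,13) (24,23)]:
  edge (13,18)–(19,13): clear
  edge (19,13)–(24,23): clear
  edge (24,23)–(13,18): clear
  midpoint (29/2,15/2) outside
  → clear
Obstacle 4 [(13,8) (14,0) (24,0) (22,8)]:
  edge (13,8)–(14,0): crosses AB
  edge (14,0)–(24,0): clear
  edge (24,0)–(22,8): clear
  edge (22,8)–(13,8): crosses AB
  → BLOCKED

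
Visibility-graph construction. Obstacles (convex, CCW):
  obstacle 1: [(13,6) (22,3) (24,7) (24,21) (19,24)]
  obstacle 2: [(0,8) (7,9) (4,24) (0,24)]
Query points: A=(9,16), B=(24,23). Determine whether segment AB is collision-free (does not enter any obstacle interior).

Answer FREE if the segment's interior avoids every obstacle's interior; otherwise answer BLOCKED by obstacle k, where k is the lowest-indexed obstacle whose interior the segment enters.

BLOCKED by obstacle 1

Obstacle 1 [(13,6) (22,3) (24,7) (24,21) (19,24)]:
  edge (13,6)–(22,3): clear
  edge (22,3)–(24,7): clear
  edge (24,7)–(24,21): clear
  edge (24,21)–(19,24): crosses AB
  edge (19,24)–(13,6): crosses AB
  → BLOCKED
Obstacle 2 [(0,8) (7,9) (4,24) (0,24)]:
  edge (0,8)–(7,9): clear
  edge (7,9)–(4,24): clear
  edge (4,24)–(0,24): clear
  edge (0,24)–(0,8): clear
  midpoint (33/2,39/2) outside
  → clear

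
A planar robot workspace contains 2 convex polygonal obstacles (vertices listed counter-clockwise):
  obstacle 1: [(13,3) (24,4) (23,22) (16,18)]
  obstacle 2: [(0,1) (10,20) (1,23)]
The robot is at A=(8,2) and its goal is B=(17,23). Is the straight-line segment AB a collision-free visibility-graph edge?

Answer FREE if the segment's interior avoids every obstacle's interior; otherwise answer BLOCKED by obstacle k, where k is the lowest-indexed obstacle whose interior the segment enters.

Obstacle 1 [(13,3) (24,4) (23,22) (16,18)]:
  edge (13,3)–(24,4): clear
  edge (24,4)–(23,22): clear
  edge (23,22)–(16,18): clear
  edge (16,18)–(13,3): clear
  midpoint (25/2,25/2) outside
  → clear
Obstacle 2 [(0,1) (10,20) (1,23)]:
  edge (0,1)–(10,20): clear
  edge (10,20)–(1,23): clear
  edge (1,23)–(0,1): clear
  midpoint (25/2,25/2) outside
  → clear

FREE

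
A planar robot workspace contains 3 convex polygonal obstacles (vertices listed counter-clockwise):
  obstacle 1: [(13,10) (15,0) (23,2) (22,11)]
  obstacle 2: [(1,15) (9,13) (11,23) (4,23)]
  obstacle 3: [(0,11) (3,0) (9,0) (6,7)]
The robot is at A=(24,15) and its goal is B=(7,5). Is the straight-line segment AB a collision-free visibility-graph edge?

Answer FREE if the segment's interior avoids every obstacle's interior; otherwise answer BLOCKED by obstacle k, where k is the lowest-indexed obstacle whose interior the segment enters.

Obstacle 1 [(13,10) (15,0) (23,2) (22,11)]:
  edge (13,10)–(15,0): crosses AB
  edge (15,0)–(23,2): clear
  edge (23,2)–(22,11): clear
  edge (22,11)–(13,10): crosses AB
  → BLOCKED
Obstacle 2 [(1,15) (9,13) (11,23) (4,23)]:
  edge (1,15)–(9,13): clear
  edge (9,13)–(11,23): clear
  edge (11,23)–(4,23): clear
  edge (4,23)–(1,15): clear
  midpoint (31/2,10) outside
  → clear
Obstacle 3 [(0,11) (3,0) (9,0) (6,7)]:
  edge (0,11)–(3,0): clear
  edge (3,0)–(9,0): clear
  edge (9,0)–(6,7): clear
  edge (6,7)–(0,11): clear
  midpoint (31/2,10) outside
  → clear

BLOCKED by obstacle 1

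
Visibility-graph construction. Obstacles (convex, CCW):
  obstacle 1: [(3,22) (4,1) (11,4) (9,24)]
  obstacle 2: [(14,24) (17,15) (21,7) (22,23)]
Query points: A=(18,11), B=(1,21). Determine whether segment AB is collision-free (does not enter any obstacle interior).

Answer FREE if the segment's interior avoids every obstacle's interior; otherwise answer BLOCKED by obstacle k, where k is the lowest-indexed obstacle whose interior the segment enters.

Obstacle 1 [(3,22) (4,1) (11,4) (9,24)]:
  edge (3,22)–(4,1): crosses AB
  edge (4,1)–(11,4): clear
  edge (11,4)–(9,24): crosses AB
  edge (9,24)–(3,22): clear
  → BLOCKED
Obstacle 2 [(14,24) (17,15) (21,7) (22,23)]:
  edge (14,24)–(17,15): clear
  edge (17,15)–(21,7): clear
  edge (21,7)–(22,23): clear
  edge (22,23)–(14,24): clear
  midpoint (19/2,16) outside
  → clear

BLOCKED by obstacle 1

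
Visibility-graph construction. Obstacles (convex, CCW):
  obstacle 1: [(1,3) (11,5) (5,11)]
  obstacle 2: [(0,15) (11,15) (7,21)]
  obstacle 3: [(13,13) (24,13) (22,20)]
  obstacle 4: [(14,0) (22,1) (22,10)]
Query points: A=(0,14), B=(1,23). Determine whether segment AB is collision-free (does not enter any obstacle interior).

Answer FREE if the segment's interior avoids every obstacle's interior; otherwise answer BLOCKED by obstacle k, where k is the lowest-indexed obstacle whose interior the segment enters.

Obstacle 1 [(1,3) (11,5) (5,11)]:
  edge (1,3)–(11,5): clear
  edge (11,5)–(5,11): clear
  edge (5,11)–(1,3): clear
  midpoint (1/2,37/2) outside
  → clear
Obstacle 2 [(0,15) (11,15) (7,21)]:
  edge (0,15)–(11,15): crosses AB
  edge (11,15)–(7,21): clear
  edge (7,21)–(0,15): crosses AB
  → BLOCKED
Obstacle 3 [(13,13) (24,13) (22,20)]:
  edge (13,13)–(24,13): clear
  edge (24,13)–(22,20): clear
  edge (22,20)–(13,13): clear
  midpoint (1/2,37/2) outside
  → clear
Obstacle 4 [(14,0) (22,1) (22,10)]:
  edge (14,0)–(22,1): clear
  edge (22,1)–(22,10): clear
  edge (22,10)–(14,0): clear
  midpoint (1/2,37/2) outside
  → clear

BLOCKED by obstacle 2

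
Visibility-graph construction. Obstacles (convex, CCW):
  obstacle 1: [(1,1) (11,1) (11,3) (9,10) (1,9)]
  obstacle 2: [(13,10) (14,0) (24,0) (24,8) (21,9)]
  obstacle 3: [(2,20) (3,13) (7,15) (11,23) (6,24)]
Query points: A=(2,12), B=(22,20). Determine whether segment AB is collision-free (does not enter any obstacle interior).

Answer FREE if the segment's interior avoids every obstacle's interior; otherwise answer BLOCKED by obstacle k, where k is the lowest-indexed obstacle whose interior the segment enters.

FREE

Obstacle 1 [(1,1) (11,1) (11,3) (9,10) (1,9)]:
  edge (1,1)–(11,1): clear
  edge (11,1)–(11,3): clear
  edge (11,3)–(9,10): clear
  edge (9,10)–(1,9): clear
  edge (1,9)–(1,1): clear
  midpoint (12,16) outside
  → clear
Obstacle 2 [(13,10) (14,0) (24,0) (24,8) (21,9)]:
  edge (13,10)–(14,0): clear
  edge (14,0)–(24,0): clear
  edge (24,0)–(24,8): clear
  edge (24,8)–(21,9): clear
  edge (21,9)–(13,10): clear
  midpoint (12,16) outside
  → clear
Obstacle 3 [(2,20) (3,13) (7,15) (11,23) (6,24)]:
  edge (2,20)–(3,13): clear
  edge (3,13)–(7,15): clear
  edge (7,15)–(11,23): clear
  edge (11,23)–(6,24): clear
  edge (6,24)–(2,20): clear
  midpoint (12,16) outside
  → clear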